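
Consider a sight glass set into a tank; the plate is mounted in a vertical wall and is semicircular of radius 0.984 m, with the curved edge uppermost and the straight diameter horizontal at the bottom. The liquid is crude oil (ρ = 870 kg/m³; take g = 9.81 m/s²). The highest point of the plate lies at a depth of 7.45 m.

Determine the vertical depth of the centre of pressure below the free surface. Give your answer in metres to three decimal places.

h_p = 8.025 m

γ = ρg = 870 × 9.81 / 1000 = 8.5347 kN/m³.
The centroid lies 4r/(3π) = 0.417623 m above the diameter, so r − 4r/(3π) = 0.984 − 0.417623 = 0.566377 m below the topmost point, so the centroid depth is h_c = 7.45 + 0.566377 = 8.01638 m.
A = πr²/2 = π × 0.984²/2 = 1.52093 m².
Resultant F = γ·h_c·A = 8.5347 × 8.01638 × 1.52093 = 104.058 kN.
I_c = (π/8 − 8/(9π))·r⁴ = 0.109757 × 0.984⁴ = 0.102899 m⁴.
Centre of pressure: y_p = y_c + I_c/(y_c·A) = 8.01638 + 0.102899/(8.01638 × 1.52093) = 8.01638 + 0.00843963 = 8.02482 m along the plane.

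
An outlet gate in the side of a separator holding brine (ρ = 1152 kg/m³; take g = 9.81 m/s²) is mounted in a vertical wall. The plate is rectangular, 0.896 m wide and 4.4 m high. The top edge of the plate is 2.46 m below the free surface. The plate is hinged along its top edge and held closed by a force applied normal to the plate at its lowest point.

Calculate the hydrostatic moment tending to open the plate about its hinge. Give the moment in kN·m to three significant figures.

M ≈ 529 kN·m

γ = ρg = 1152 × 9.81 / 1000 = 11.30112 kN/m³.
The centroid lies 4.4/2 = 2.2 m below the top edge, so the centroid depth is h_c = 2.46 + 2.2 = 4.66 m.
A = 0.896 × 4.4 = 3.9424 m².
Resultant F = γ·h_c·A = 11.30112 × 4.66 × 3.9424 = 207.619 kN.
I_c = b·h³/12 = 0.896 × 4.4³/12 = 6.36041 m⁴.
Centre of pressure: y_p = y_c + I_c/(y_c·A) = 4.66 + 6.36041/(4.66 × 3.9424) = 4.66 + 0.346209 = 5.00621 m along the plane.
The resultant acts 2.2 + 0.346209 = 2.54621 m (along the plate) below the hinge at the top edge, so the moment about the hinge is M = F × 2.54621 = 207.619 × 2.54621 = 528.642 kN·m.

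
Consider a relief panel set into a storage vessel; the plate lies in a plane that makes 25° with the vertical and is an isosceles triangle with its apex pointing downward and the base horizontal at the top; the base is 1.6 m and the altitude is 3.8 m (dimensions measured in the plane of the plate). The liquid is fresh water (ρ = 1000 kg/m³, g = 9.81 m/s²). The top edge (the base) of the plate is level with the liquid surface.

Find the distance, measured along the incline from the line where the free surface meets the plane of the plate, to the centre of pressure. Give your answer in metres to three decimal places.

y_p = 1.900 m

γ = ρg = 1000 × 9.81 = 9810 N/m³ = 9.81 kN/m³.
The plate makes 25° with the vertical, i.e. θ = 90° − 25° = 65° to the horizontal. Measuring y along the incline from the free-surface line, vertical depth h = y·sinθ with sinθ = 0.906308.
With the apex down, the centroid sits h/3 = 3.8/3 = 1.26667 m below the base (the top edge), so y_c = 1.26667 m and h_c = 1.26667 × 0.906308 = 1.14799 m.
A = ½ × 1.6 × 3.8 = 3.04 m².
Resultant F = γ·h_c·A = 9.81 × 1.14799 × 3.04 = 34.2358 kN.
I_c = b·h³/36 = 1.6 × 3.8³/36 = 2.43876 m⁴.
Centre of pressure: y_p = y_c + I_c/(y_c·A) = 1.26667 + 2.43876/(1.26667 × 3.04) = 1.26667 + 0.633333 = 1.9 m along the plane.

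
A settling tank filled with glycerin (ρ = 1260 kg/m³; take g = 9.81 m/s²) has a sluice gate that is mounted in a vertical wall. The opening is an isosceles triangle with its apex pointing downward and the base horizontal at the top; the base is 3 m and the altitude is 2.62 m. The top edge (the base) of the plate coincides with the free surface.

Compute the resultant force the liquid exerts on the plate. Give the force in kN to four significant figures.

γ = ρg = 1260 × 9.81 / 1000 = 12.3606 kN/m³.
With the apex down, the centroid sits h/3 = 2.62/3 = 0.873333 m below the base (the top edge), so the centroid depth is h_c = 0.873333 m.
A = ½ × 3 × 2.62 = 3.93 m².
Resultant F = γ·h_c·A = 12.3606 × 0.873333 × 3.93 = 42.424 kN.

F ≈ 42.42 kN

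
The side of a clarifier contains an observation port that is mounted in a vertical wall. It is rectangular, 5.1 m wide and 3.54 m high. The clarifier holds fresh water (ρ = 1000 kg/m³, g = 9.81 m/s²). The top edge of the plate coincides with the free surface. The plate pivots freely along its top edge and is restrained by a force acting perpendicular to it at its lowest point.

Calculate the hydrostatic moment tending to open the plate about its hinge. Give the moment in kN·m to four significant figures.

M ≈ 739.8 kN·m

γ = ρg = 1000 × 9.81 = 9810 N/m³ = 9.81 kN/m³.
The centroid lies 3.54/2 = 1.77 m below the top edge, so the centroid depth is h_c = 1.77 m.
A = 5.1 × 3.54 = 18.054 m².
Resultant F = γ·h_c·A = 9.81 × 1.77 × 18.054 = 313.484 kN.
I_c = b·h³/12 = 5.1 × 3.54³/12 = 18.8538 m⁴.
Centre of pressure: y_p = y_c + I_c/(y_c·A) = 1.77 + 18.8538/(1.77 × 18.054) = 1.77 + 0.59 = 2.36 m along the plane.
The resultant acts 1.77 + 0.59 = 2.36 m (along the plate) below the hinge at the top edge, so the moment about the hinge is M = F × 2.36 = 313.484 × 2.36 = 739.822 kN·m.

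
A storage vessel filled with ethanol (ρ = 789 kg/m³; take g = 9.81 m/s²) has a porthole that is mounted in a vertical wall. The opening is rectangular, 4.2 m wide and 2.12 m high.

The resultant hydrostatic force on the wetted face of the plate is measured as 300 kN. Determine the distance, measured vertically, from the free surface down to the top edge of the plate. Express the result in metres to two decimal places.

d_top ≈ 3.29 m

γ = ρg = 789 × 9.81 / 1000 = 7.74009 kN/m³.
A = 4.2 × 2.12 = 8.904 m².
From F = γ·h_c·A, the centroid depth is h_c = 300/(7.74009 × 8.904) = 4.35301 m.
The centroid lies 2.12/2 = 1.06 m below the top edge, so the top edge sits at h_top = 4.35301 − 1.06 = 3.29301 m below the surface.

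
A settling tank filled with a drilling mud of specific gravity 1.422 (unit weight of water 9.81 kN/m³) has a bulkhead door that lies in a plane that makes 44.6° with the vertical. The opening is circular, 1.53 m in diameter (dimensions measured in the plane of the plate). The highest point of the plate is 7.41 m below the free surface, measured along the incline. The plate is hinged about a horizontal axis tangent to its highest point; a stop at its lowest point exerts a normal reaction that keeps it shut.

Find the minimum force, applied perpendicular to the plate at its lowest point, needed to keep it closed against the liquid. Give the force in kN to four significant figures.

γ = 1.422 × 9.81 = 13.94982 kN/m³.
The plate makes 44.6° with the vertical, i.e. θ = 90° − 44.6° = 45.4° to the horizontal. Measuring y along the incline from the free-surface line, vertical depth h = y·sinθ with sinθ = 0.712026.
The centroid is at the centre, 0.765 m below the top of the plate, so y_c = 7.41 + 0.765 = 8.175 m and h_c = 8.175 × 0.712026 = 5.82081 m.
A = π(0.765)² = 1.83854 m².
Resultant F = γ·h_c·A = 13.94982 × 5.82081 × 1.83854 = 149.288 kN.
I_c = πr⁴/4 = π × 0.765⁴/4 = 0.26899 m⁴.
Centre of pressure: y_p = y_c + I_c/(y_c·A) = 8.175 + 0.26899/(8.175 × 1.83854) = 8.175 + 0.0178968 = 8.1929 m along the plane.
The resultant acts 0.765 + 0.0178968 = 0.782897 m (along the plate) below the hinge at the top edge, so the moment about the hinge is M = F × 0.782897 = 149.288 × 0.782897 = 116.877 kN·m.
A normal force at the bottom, 1.53 m from the hinge, must supply this moment: P = 116.877/1.53 = 76.3902 kN.

P ≈ 76.39 kN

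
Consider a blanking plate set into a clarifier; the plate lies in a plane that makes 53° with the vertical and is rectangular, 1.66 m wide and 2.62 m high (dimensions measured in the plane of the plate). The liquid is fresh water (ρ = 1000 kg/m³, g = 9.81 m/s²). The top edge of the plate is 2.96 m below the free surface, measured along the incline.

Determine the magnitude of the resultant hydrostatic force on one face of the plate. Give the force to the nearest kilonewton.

γ = ρg = 1000 × 9.81 = 9810 N/m³ = 9.81 kN/m³.
The plate makes 53° with the vertical, i.e. θ = 90° − 53° = 37° to the horizontal. Measuring y along the incline from the free-surface line, vertical depth h = y·sinθ with sinθ = 0.601815.
The centroid lies 2.62/2 = 1.31 m below the top edge, so y_c = 2.96 + 1.31 = 4.27 m and h_c = 4.27 × 0.601815 = 2.56975 m.
A = 1.66 × 2.62 = 4.3492 m².
Resultant F = γ·h_c·A = 9.81 × 2.56975 × 4.3492 = 109.64 kN.

F ≈ 110 kN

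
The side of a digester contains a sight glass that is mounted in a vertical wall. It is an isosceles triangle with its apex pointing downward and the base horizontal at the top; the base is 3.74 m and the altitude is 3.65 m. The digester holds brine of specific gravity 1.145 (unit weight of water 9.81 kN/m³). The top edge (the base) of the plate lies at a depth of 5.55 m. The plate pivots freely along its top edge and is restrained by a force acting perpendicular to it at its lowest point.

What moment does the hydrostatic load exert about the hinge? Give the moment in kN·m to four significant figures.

γ = 1.145 × 9.81 = 11.23245 kN/m³.
With the apex down, the centroid sits h/3 = 3.65/3 = 1.21667 m below the base (the top edge), so the centroid depth is h_c = 5.55 + 1.21667 = 6.76667 m.
A = ½ × 3.74 × 3.65 = 6.8255 m².
Resultant F = γ·h_c·A = 11.23245 × 6.76667 × 6.8255 = 518.781 kN.
I_c = b·h³/36 = 3.74 × 3.65³/36 = 5.05182 m⁴.
Centre of pressure: y_p = y_c + I_c/(y_c·A) = 6.76667 + 5.05182/(6.76667 × 6.8255) = 6.76667 + 0.10938 = 6.87605 m along the plane.
The resultant acts 1.21667 + 0.10938 = 1.32605 m (along the plate) below the hinge at the top edge, so the moment about the hinge is M = F × 1.32605 = 518.781 × 1.32605 = 687.93 kN·m.

M ≈ 687.9 kN·m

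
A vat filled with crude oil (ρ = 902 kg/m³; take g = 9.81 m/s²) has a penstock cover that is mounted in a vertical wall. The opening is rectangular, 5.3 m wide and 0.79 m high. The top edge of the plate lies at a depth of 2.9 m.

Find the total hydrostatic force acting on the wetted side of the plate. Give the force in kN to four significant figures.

γ = ρg = 902 × 9.81 / 1000 = 8.84862 kN/m³.
The centroid lies 0.79/2 = 0.395 m below the top edge, so the centroid depth is h_c = 2.9 + 0.395 = 3.295 m.
A = 5.3 × 0.79 = 4.187 m².
Resultant F = γ·h_c·A = 8.84862 × 3.295 × 4.187 = 122.077 kN.

F ≈ 122.1 kN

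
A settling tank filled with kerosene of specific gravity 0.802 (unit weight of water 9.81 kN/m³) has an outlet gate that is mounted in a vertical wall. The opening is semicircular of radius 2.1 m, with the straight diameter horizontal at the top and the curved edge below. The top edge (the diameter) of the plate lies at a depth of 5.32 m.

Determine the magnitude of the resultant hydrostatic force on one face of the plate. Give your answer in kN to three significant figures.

F ≈ 339 kN

γ = 0.802 × 9.81 = 7.86762 kN/m³.
The centroid of a semicircle lies 4r/(3π) = 0.891268 m from the diameter, here below the top edge, so the centroid depth is h_c = 5.32 + 0.891268 = 6.21127 m.
A = πr²/2 = π × 2.1²/2 = 6.92721 m².
Resultant F = γ·h_c·A = 7.86762 × 6.21127 × 6.92721 = 338.518 kN.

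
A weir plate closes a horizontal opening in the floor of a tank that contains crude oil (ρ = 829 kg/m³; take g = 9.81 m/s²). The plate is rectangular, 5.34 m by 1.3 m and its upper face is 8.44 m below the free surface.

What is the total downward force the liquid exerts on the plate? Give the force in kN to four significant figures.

F ≈ 476.5 kN

γ = ρg = 829 × 9.81 / 1000 = 8.13249 kN/m³.
The plate is horizontal, so pressure is uniform at p = γ·h = 8.13249 × 8.44 = 68.6382 kN/m².
A = 5.34 × 1.3 = 6.942 m².
F = p·A = 68.6382 × 6.942 = 476.486 kN.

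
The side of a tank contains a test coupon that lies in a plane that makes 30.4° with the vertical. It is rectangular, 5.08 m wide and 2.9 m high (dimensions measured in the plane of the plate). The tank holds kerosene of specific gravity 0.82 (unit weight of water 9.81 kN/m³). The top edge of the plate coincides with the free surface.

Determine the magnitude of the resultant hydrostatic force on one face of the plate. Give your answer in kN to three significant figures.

γ = 0.82 × 9.81 = 8.0442 kN/m³.
The plate makes 30.4° with the vertical, i.e. θ = 90° − 30.4° = 59.6° to the horizontal. Measuring y along the incline from the free-surface line, vertical depth h = y·sinθ with sinθ = 0.862514.
The centroid lies 2.9/2 = 1.45 m below the top edge, so y_c = 1.45 m and h_c = 1.45 × 0.862514 = 1.25065 m.
A = 5.08 × 2.9 = 14.732 m².
Resultant F = γ·h_c·A = 8.0442 × 1.25065 × 14.732 = 148.211 kN.

F ≈ 148 kN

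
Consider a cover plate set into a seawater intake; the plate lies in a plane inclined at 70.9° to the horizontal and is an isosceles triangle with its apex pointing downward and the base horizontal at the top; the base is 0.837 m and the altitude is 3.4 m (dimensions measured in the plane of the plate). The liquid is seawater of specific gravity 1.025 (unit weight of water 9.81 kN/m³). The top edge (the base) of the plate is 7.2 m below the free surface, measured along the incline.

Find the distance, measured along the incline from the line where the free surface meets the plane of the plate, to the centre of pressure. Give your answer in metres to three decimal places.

γ = 1.025 × 9.81 = 10.05525 kN/m³.
Let θ = 70.9° be the plate's angle to the horizontal; measure y along the incline from where the plane meets the free surface. Vertical depth h = y·sinθ with sinθ = 0.944949.
With the apex down, the centroid sits h/3 = 3.4/3 = 1.13333 m below the base (the top edge), so y_c = 7.2 + 1.13333 = 8.33333 m and h_c = 8.33333 × 0.944949 = 7.87457 m.
A = ½ × 0.837 × 3.4 = 1.4229 m².
Resultant F = γ·h_c·A = 10.05525 × 7.87457 × 1.4229 = 112.666 kN.
I_c = b·h³/36 = 0.837 × 3.4³/36 = 0.913818 m⁴.
Centre of pressure: y_p = y_c + I_c/(y_c·A) = 8.33333 + 0.913818/(8.33333 × 1.4229) = 8.33333 + 0.0770667 = 8.4104 m along the plane.

y_p = 8.410 m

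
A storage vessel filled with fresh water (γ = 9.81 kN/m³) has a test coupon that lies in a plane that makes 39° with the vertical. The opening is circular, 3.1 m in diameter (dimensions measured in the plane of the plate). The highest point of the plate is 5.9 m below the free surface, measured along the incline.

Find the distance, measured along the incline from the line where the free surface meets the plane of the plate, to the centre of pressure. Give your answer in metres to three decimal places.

y_p = 7.531 m

γ = 9.81 kN/m³.
The plate makes 39° with the vertical, i.e. θ = 90° − 39° = 51° to the horizontal. Measuring y along the incline from the free-surface line, vertical depth h = y·sinθ with sinθ = 0.777146.
The centroid is at the centre, 1.55 m below the top of the plate, so y_c = 5.9 + 1.55 = 7.45 m and h_c = 7.45 × 0.777146 = 5.78974 m.
A = π(1.55)² = 7.54768 m².
Resultant F = γ·h_c·A = 9.81 × 5.78974 × 7.54768 = 428.688 kN.
I_c = πr⁴/4 = π × 1.55⁴/4 = 4.53332 m⁴.
Centre of pressure: y_p = y_c + I_c/(y_c·A) = 7.45 + 4.53332/(7.45 × 7.54768) = 7.45 + 0.0806207 = 7.53062 m along the plane.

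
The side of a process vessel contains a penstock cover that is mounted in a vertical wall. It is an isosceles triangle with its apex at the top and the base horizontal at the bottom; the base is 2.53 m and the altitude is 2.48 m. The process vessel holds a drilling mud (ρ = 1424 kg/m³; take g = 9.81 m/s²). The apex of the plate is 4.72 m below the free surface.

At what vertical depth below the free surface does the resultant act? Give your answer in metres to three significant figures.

γ = ρg = 1424 × 9.81 / 1000 = 13.96944 kN/m³.
With the apex up, the centroid sits 2h/3 = 2 × 2.48/3 = 1.65333 m below the apex, so the centroid depth is h_c = 4.72 + 1.65333 = 6.37333 m.
A = ½ × 2.53 × 2.48 = 3.1372 m².
Resultant F = γ·h_c·A = 13.96944 × 6.37333 × 3.1372 = 279.311 kN.
I_c = b·h³/36 = 2.53 × 2.48³/36 = 1.07195 m⁴.
Centre of pressure: y_p = y_c + I_c/(y_c·A) = 6.37333 + 1.07195/(6.37333 × 3.1372) = 6.37333 + 0.0536125 = 6.42694 m along the plane.

h_p = 6.43 m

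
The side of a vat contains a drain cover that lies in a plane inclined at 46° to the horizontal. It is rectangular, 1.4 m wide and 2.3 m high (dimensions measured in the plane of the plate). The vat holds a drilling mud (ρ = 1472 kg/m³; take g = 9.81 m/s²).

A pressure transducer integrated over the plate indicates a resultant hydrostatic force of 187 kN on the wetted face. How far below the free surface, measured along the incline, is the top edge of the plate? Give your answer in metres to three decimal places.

γ = ρg = 1472 × 9.81 / 1000 = 14.44032 kN/m³.
A = 1.4 × 2.3 = 3.22 m².
From F = γ·h_c·A, the centroid depth is h_c = 187/(14.44032 × 3.22) = 4.02169 m.
Let θ = 46° be the plate's angle to the horizontal; measure y along the incline from where the plane meets the free surface. Vertical depth h = y·sinθ with sinθ = 0.719340.
Along the incline, y_c = h_c/sinθ = 4.02169/0.719340 = 5.59081 m.
The centroid lies 2.3/2 = 1.15 m below the top edge, so the top edge sits at y_top = 5.59081 − 1.15 = 4.44081 m along the incline.

y_top ≈ 4.441 m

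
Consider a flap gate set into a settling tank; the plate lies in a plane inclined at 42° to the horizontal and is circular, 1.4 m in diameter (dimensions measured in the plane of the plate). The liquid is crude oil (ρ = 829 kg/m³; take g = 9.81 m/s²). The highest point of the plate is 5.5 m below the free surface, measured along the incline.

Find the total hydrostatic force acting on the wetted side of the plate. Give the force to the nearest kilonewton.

γ = ρg = 829 × 9.81 / 1000 = 8.13249 kN/m³.
Let θ = 42° be the plate's angle to the horizontal; measure y along the incline from where the plane meets the free surface. Vertical depth h = y·sinθ with sinθ = 0.669131.
The centroid is at the centre, 0.7 m below the top of the plate, so y_c = 5.5 + 0.7 = 6.2 m and h_c = 6.2 × 0.669131 = 4.14861 m.
A = π(0.7)² = 1.53938 m².
Resultant F = γ·h_c·A = 8.13249 × 4.14861 × 1.53938 = 51.9364 kN.

F ≈ 52 kN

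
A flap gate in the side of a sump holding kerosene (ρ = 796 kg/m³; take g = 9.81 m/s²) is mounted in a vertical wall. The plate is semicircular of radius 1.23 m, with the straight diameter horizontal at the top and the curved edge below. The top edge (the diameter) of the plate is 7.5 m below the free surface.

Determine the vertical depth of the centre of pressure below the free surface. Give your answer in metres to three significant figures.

h_p = 8.04 m

γ = ρg = 796 × 9.81 / 1000 = 7.80876 kN/m³.
The centroid of a semicircle lies 4r/(3π) = 0.522028 m from the diameter, here below the top edge, so the centroid depth is h_c = 7.5 + 0.522028 = 8.02203 m.
A = πr²/2 = π × 1.23²/2 = 2.37646 m².
Resultant F = γ·h_c·A = 7.80876 × 8.02203 × 2.37646 = 148.866 kN.
I_c = (π/8 − 8/(9π))·r⁴ = 0.109757 × 1.23⁴ = 0.251219 m⁴.
Centre of pressure: y_p = y_c + I_c/(y_c·A) = 8.02203 + 0.251219/(8.02203 × 2.37646) = 8.02203 + 0.0131776 = 8.03521 m along the plane.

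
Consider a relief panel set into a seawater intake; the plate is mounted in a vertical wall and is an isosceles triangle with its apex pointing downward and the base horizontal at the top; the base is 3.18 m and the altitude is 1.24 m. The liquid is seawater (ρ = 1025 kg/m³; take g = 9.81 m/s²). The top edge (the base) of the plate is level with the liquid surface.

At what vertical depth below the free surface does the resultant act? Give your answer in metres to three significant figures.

h_p = 0.620 m

γ = ρg = 1025 × 9.81 / 1000 = 10.05525 kN/m³.
With the apex down, the centroid sits h/3 = 1.24/3 = 0.413333 m below the base (the top edge), so the centroid depth is h_c = 0.413333 m.
A = ½ × 3.18 × 1.24 = 1.9716 m².
Resultant F = γ·h_c·A = 10.05525 × 0.413333 × 1.9716 = 8.1943 kN.
I_c = b·h³/36 = 3.18 × 1.24³/36 = 0.168418 m⁴.
Centre of pressure: y_p = y_c + I_c/(y_c·A) = 0.413333 + 0.168418/(0.413333 × 1.9716) = 0.413333 + 0.206666 = 0.619999 m along the plane.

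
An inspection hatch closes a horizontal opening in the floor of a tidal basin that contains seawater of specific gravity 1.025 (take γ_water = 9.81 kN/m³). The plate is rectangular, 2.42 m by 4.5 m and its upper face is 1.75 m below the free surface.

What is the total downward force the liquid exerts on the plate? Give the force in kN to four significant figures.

F ≈ 191.6 kN

γ = 1.025 × 9.81 = 10.05525 kN/m³.
The plate is horizontal, so pressure is uniform at p = γ·h = 10.05525 × 1.75 = 17.5967 kN/m².
A = 2.42 × 4.5 = 10.89 m².
F = p·A = 17.5967 × 10.89 = 191.628 kN.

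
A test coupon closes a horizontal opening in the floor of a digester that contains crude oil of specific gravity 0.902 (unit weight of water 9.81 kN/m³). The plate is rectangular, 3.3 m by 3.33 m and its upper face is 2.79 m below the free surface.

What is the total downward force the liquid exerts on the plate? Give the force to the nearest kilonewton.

F ≈ 271 kN

γ = 0.902 × 9.81 = 8.84862 kN/m³.
The plate is horizontal, so pressure is uniform at p = γ·h = 8.84862 × 2.79 = 24.6876 kN/m².
A = 3.3 × 3.33 = 10.989 m².
F = p·A = 24.6876 × 10.989 = 271.292 kN.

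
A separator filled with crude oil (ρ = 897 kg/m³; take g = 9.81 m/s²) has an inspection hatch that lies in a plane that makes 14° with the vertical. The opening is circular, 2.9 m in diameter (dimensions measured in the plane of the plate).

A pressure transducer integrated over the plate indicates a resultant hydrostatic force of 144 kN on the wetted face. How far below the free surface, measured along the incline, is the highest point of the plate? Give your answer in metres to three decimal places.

γ = ρg = 897 × 9.81 / 1000 = 8.79957 kN/m³.
A = π(1.45)² = 6.6052 m².
From F = γ·h_c·A, the centroid depth is h_c = 144/(8.79957 × 6.6052) = 2.47751 m.
The plate makes 14° with the vertical, i.e. θ = 90° − 14° = 76° to the horizontal. Measuring y along the incline from the free-surface line, vertical depth h = y·sinθ with sinθ = 0.970296.
Along the incline, y_c = h_c/sinθ = 2.47751/0.970296 = 2.55335 m.
The centroid is at the centre, 1.45 m below the top of the plate, so the highest point sits at y_top = 2.55335 − 1.45 = 1.10335 m along the incline.

y_top ≈ 1.103 m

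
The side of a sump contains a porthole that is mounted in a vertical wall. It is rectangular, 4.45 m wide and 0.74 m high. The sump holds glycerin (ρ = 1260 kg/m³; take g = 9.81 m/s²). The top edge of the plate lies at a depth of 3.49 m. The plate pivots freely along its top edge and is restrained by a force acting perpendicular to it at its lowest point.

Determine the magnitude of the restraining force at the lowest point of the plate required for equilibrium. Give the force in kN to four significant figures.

P ≈ 81.07 kN

γ = ρg = 1260 × 9.81 / 1000 = 12.3606 kN/m³.
The centroid lies 0.74/2 = 0.37 m below the top edge, so the centroid depth is h_c = 3.49 + 0.37 = 3.86 m.
A = 4.45 × 0.74 = 3.293 m².
Resultant F = γ·h_c·A = 12.3606 × 3.86 × 3.293 = 157.115 kN.
I_c = b·h³/12 = 4.45 × 0.74³/12 = 0.150271 m⁴.
Centre of pressure: y_p = y_c + I_c/(y_c·A) = 3.86 + 0.150271/(3.86 × 3.293) = 3.86 + 0.0118221 = 3.87182 m along the plane.
The resultant acts 0.37 + 0.0118221 = 0.381822 m (along the plate) below the hinge at the top edge, so the moment about the hinge is M = F × 0.381822 = 157.115 × 0.381822 = 59.99 kN·m.
A normal force at the bottom, 0.74 m from the hinge, must supply this moment: P = 59.99/0.74 = 81.0676 kN.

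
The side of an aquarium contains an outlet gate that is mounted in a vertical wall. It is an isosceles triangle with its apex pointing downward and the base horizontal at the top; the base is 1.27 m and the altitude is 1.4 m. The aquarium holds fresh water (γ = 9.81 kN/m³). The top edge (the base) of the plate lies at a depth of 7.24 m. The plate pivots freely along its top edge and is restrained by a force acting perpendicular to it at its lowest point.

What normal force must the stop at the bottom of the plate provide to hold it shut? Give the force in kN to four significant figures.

P ≈ 23.08 kN

γ = 9.81 kN/m³.
With the apex down, the centroid sits h/3 = 1.4/3 = 0.466667 m below the base (the top edge), so the centroid depth is h_c = 7.24 + 0.466667 = 7.70667 m.
A = ½ × 1.27 × 1.4 = 0.889 m².
Resultant F = γ·h_c·A = 9.81 × 7.70667 × 0.889 = 67.2106 kN.
I_c = b·h³/36 = 1.27 × 1.4³/36 = 0.0968022 m⁴.
Centre of pressure: y_p = y_c + I_c/(y_c·A) = 7.70667 + 0.0968022/(7.70667 × 0.889) = 7.70667 + 0.0141292 = 7.7208 m along the plane.
The resultant acts 0.466667 + 0.0141292 = 0.480796 m (along the plate) below the hinge at the top edge, so the moment about the hinge is M = F × 0.480796 = 67.2106 × 0.480796 = 32.3146 kN·m.
A normal force at the bottom, 1.4 m from the hinge, must supply this moment: P = 32.3146/1.4 = 23.0819 kN.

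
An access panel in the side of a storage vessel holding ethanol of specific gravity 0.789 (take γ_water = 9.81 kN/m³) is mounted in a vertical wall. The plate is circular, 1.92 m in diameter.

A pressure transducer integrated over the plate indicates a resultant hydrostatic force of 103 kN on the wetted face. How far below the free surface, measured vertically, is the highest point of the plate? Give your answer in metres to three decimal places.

d_top ≈ 3.636 m

γ = 0.789 × 9.81 = 7.74009 kN/m³.
A = π(0.96)² = 2.89529 m².
From F = γ·h_c·A, the centroid depth is h_c = 103/(7.74009 × 2.89529) = 4.5962 m.
The centroid is at the centre, 0.96 m below the top of the plate, so the highest point sits at h_top = 4.5962 − 0.96 = 3.6362 m below the surface.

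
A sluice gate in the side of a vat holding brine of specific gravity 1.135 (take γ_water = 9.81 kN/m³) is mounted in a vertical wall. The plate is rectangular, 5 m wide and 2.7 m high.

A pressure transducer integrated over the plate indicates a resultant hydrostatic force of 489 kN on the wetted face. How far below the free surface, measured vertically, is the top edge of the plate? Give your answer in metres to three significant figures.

d_top ≈ 1.90 m

γ = 1.135 × 9.81 = 11.13435 kN/m³.
A = 5 × 2.7 = 13.5 m².
From F = γ·h_c·A, the centroid depth is h_c = 489/(11.13435 × 13.5) = 3.2532 m.
The centroid lies 2.7/2 = 1.35 m below the top edge, so the top edge sits at h_top = 3.2532 − 1.35 = 1.9032 m below the surface.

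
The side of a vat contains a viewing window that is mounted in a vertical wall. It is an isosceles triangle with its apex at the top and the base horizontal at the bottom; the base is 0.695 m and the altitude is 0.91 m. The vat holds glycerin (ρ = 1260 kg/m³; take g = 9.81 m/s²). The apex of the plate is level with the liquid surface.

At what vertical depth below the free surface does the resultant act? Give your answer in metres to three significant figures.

γ = ρg = 1260 × 9.81 / 1000 = 12.3606 kN/m³.
With the apex up, the centroid sits 2h/3 = 2 × 0.91/3 = 0.606667 m below the apex, so the centroid depth is h_c = 0.606667 m.
A = ½ × 0.695 × 0.91 = 0.316225 m².
Resultant F = γ·h_c·A = 12.3606 × 0.606667 × 0.316225 = 2.3713 kN.
I_c = b·h³/36 = 0.695 × 0.91³/36 = 0.0145481 m⁴.
Centre of pressure: y_p = y_c + I_c/(y_c·A) = 0.606667 + 0.0145481/(0.606667 × 0.316225) = 0.606667 + 0.0758333 = 0.6825 m along the plane.

h_p = 0.683 m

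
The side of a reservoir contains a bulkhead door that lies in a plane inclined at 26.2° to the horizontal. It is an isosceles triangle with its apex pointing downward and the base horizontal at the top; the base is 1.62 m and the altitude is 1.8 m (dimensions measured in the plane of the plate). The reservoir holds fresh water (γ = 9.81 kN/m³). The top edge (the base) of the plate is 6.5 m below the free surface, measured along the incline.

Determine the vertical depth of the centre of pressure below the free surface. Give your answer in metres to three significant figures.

γ = 9.81 kN/m³.
Let θ = 26.2° be the plate's angle to the horizontal; measure y along the incline from where the plane meets the free surface. Vertical depth h = y·sinθ with sinθ = 0.441506.
With the apex down, the centroid sits h/3 = 1.8/3 = 0.6 m below the base (the top edge), so y_c = 6.5 + 0.6 = 7.1 m and h_c = 7.1 × 0.441506 = 3.13469 m.
A = ½ × 1.62 × 1.8 = 1.458 m².
Resultant F = γ·h_c·A = 9.81 × 3.13469 × 1.458 = 44.8354 kN.
I_c = b·h³/36 = 1.62 × 1.8³/36 = 0.26244 m⁴.
Centre of pressure: y_p = y_c + I_c/(y_c·A) = 7.1 + 0.26244/(7.1 × 1.458) = 7.1 + 0.0253521 = 7.12535 m along the plane.
Vertically, h_p = y_p·sinθ = 7.12535 × 0.441506 = 3.14588 m.

h_p = 3.15 m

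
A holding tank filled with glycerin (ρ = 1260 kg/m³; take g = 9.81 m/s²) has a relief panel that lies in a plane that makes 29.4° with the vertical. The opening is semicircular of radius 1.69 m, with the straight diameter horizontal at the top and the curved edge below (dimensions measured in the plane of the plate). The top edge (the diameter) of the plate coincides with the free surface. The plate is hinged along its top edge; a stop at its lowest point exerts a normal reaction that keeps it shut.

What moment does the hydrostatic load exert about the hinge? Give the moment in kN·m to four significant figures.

γ = ρg = 1260 × 9.81 / 1000 = 12.3606 kN/m³.
The plate makes 29.4° with the vertical, i.e. θ = 90° − 29.4° = 60.6° to the horizontal. Measuring y along the incline from the free-surface line, vertical depth h = y·sinθ with sinθ = 0.871214.
The centroid of a semicircle lies 4r/(3π) = 0.717258 m from the diameter, here below the top edge, so y_c = 0.717258 m and h_c = 0.717258 × 0.871214 = 0.624885 m.
A = πr²/2 = π × 1.69²/2 = 4.48635 m².
Resultant F = γ·h_c·A = 12.3606 × 0.624885 × 4.48635 = 34.6524 kN.
I_c = (π/8 − 8/(9π))·r⁴ = 0.109757 × 1.69⁴ = 0.895322 m⁴.
Centre of pressure: y_p = y_c + I_c/(y_c·A) = 0.717258 + 0.895322/(0.717258 × 4.48635) = 0.717258 + 0.278234 = 0.995492 m along the plane.
The resultant acts 0.717258 + 0.278234 = 0.995492 m (along the plate) below the hinge at the top edge, so the moment about the hinge is M = F × 0.995492 = 34.6524 × 0.995492 = 34.4962 kN·m.

M ≈ 34.50 kN·m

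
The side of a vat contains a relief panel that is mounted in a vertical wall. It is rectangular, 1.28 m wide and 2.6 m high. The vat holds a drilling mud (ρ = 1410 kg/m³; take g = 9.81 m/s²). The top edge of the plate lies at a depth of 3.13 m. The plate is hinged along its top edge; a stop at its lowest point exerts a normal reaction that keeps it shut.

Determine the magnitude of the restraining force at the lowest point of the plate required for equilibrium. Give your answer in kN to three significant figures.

γ = ρg = 1410 × 9.81 / 1000 = 13.8321 kN/m³.
The centroid lies 2.6/2 = 1.3 m below the top edge, so the centroid depth is h_c = 3.13 + 1.3 = 4.43 m.
A = 1.28 × 2.6 = 3.328 m².
Resultant F = γ·h_c·A = 13.8321 × 4.43 × 3.328 = 203.927 kN.
I_c = b·h³/12 = 1.28 × 2.6³/12 = 1.87477 m⁴.
Centre of pressure: y_p = y_c + I_c/(y_c·A) = 4.43 + 1.87477/(4.43 × 3.328) = 4.43 + 0.127163 = 4.55716 m along the plane.
The resultant acts 1.3 + 0.127163 = 1.42716 m (along the plate) below the hinge at the top edge, so the moment about the hinge is M = F × 1.42716 = 203.927 × 1.42716 = 291.036 kN·m.
A normal force at the bottom, 2.6 m from the hinge, must supply this moment: P = 291.036/2.6 = 111.937 kN.

P ≈ 112 kN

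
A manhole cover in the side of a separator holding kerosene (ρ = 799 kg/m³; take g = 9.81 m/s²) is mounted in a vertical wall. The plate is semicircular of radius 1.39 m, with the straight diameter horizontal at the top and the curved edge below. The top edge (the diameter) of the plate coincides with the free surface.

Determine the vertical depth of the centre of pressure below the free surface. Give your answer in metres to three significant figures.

h_p = 0.819 m

γ = ρg = 799 × 9.81 / 1000 = 7.83819 kN/m³.
The centroid of a semicircle lies 4r/(3π) = 0.589934 m from the diameter, here below the top edge, so the centroid depth is h_c = 0.589934 m.
A = πr²/2 = π × 1.39²/2 = 3.03494 m².
Resultant F = γ·h_c·A = 7.83819 × 0.589934 × 3.03494 = 14.0336 kN.
I_c = (π/8 − 8/(9π))·r⁴ = 0.109757 × 1.39⁴ = 0.409724 m⁴.
Centre of pressure: y_p = y_c + I_c/(y_c·A) = 0.589934 + 0.409724/(0.589934 × 3.03494) = 0.589934 + 0.228843 = 0.818777 m along the plane.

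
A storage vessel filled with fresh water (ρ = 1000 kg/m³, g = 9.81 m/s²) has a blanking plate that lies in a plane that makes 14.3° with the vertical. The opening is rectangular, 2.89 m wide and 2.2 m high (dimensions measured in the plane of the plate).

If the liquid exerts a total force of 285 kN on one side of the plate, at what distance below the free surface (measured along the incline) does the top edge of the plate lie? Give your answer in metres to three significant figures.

y_top ≈ 3.62 m

γ = ρg = 1000 × 9.81 = 9810 N/m³ = 9.81 kN/m³.
A = 2.89 × 2.2 = 6.358 m².
From F = γ·h_c·A, the centroid depth is h_c = 285/(9.81 × 6.358) = 4.56936 m.
The plate makes 14.3° with the vertical, i.e. θ = 90° − 14.3° = 75.7° to the horizontal. Measuring y along the incline from the free-surface line, vertical depth h = y·sinθ with sinθ = 0.969016.
Along the incline, y_c = h_c/sinθ = 4.56936/0.969016 = 4.71546 m.
The centroid lies 2.2/2 = 1.1 m below the top edge, so the top edge sits at y_top = 4.71546 − 1.1 = 3.61546 m along the incline.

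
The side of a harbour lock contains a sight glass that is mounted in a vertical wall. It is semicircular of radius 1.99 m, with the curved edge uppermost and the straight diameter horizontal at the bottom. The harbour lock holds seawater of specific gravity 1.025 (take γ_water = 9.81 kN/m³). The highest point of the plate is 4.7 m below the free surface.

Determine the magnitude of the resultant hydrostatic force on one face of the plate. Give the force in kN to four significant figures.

γ = 1.025 × 9.81 = 10.05525 kN/m³.
The centroid lies 4r/(3π) = 0.844582 m above the diameter, so r − 4r/(3π) = 1.99 − 0.844582 = 1.14542 m below the topmost point, so the centroid depth is h_c = 4.7 + 1.14542 = 5.84542 m.
A = πr²/2 = π × 1.99²/2 = 6.22051 m².
Resultant F = γ·h_c·A = 10.05525 × 5.84542 × 6.22051 = 365.624 kN.

F ≈ 365.6 kN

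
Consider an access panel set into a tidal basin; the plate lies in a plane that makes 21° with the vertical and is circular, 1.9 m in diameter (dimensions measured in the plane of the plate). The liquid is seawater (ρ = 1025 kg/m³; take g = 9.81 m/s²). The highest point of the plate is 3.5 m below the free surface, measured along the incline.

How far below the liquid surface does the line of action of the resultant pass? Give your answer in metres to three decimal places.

γ = ρg = 1025 × 9.81 / 1000 = 10.05525 kN/m³.
The plate makes 21° with the vertical, i.e. θ = 90° − 21° = 69° to the horizontal. Measuring y along the incline from the free-surface line, vertical depth h = y·sinθ with sinθ = 0.933580.
The centroid is at the centre, 0.95 m below the top of the plate, so y_c = 3.5 + 0.95 = 4.45 m and h_c = 4.45 × 0.933580 = 4.15443 m.
A = π(0.95)² = 2.83529 m².
Resultant F = γ·h_c·A = 10.05525 × 4.15443 × 2.83529 = 118.441 kN.
I_c = πr⁴/4 = π × 0.95⁴/4 = 0.639712 m⁴.
Centre of pressure: y_p = y_c + I_c/(y_c·A) = 4.45 + 0.639712/(4.45 × 2.83529) = 4.45 + 0.0507022 = 4.5007 m along the plane.
Vertically, h_p = y_p·sinθ = 4.5007 × 0.933580 = 4.20176 m.

h_p = 4.202 m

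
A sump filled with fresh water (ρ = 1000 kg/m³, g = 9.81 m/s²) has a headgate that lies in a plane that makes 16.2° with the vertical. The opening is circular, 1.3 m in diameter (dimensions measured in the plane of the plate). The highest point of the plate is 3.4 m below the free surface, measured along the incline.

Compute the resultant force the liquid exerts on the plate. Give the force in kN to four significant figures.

F ≈ 50.64 kN

γ = ρg = 1000 × 9.81 = 9810 N/m³ = 9.81 kN/m³.
The plate makes 16.2° with the vertical, i.e. θ = 90° − 16.2° = 73.8° to the horizontal. Measuring y along the incline from the free-surface line, vertical depth h = y·sinθ with sinθ = 0.960294.
The centroid is at the centre, 0.65 m below the top of the plate, so y_c = 3.4 + 0.65 = 4.05 m and h_c = 4.05 × 0.960294 = 3.88919 m.
A = π(0.65)² = 1.32732 m².
Resultant F = γ·h_c·A = 9.81 × 3.88919 × 1.32732 = 50.6412 kN.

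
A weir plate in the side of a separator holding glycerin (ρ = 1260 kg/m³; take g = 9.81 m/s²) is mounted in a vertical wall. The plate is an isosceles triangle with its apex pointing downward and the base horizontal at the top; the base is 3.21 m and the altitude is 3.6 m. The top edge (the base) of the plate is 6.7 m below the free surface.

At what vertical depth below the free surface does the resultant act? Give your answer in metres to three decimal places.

h_p = 7.991 m

γ = ρg = 1260 × 9.81 / 1000 = 12.3606 kN/m³.
With the apex down, the centroid sits h/3 = 3.6/3 = 1.2 m below the base (the top edge), so the centroid depth is h_c = 6.7 + 1.2 = 7.9 m.
A = ½ × 3.21 × 3.6 = 5.778 m².
Resultant F = γ·h_c·A = 12.3606 × 7.9 × 5.778 = 564.214 kN.
I_c = b·h³/36 = 3.21 × 3.6³/36 = 4.16016 m⁴.
Centre of pressure: y_p = y_c + I_c/(y_c·A) = 7.9 + 4.16016/(7.9 × 5.778) = 7.9 + 0.0911392 = 7.99114 m along the plane.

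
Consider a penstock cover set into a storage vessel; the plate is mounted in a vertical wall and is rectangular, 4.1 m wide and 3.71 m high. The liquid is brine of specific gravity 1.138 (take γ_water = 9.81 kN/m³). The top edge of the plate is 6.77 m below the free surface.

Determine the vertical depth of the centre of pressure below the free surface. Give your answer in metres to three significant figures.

γ = 1.138 × 9.81 = 11.16378 kN/m³.
The centroid lies 3.71/2 = 1.855 m below the top edge, so the centroid depth is h_c = 6.77 + 1.855 = 8.625 m.
A = 4.1 × 3.71 = 15.211 m².
Resultant F = γ·h_c·A = 11.16378 × 8.625 × 15.211 = 1464.63 kN.
I_c = b·h³/12 = 4.1 × 3.71³/12 = 17.4471 m⁴.
Centre of pressure: y_p = y_c + I_c/(y_c·A) = 8.625 + 17.4471/(8.625 × 15.211) = 8.625 + 0.132986 = 8.75799 m along the plane.

h_p = 8.76 m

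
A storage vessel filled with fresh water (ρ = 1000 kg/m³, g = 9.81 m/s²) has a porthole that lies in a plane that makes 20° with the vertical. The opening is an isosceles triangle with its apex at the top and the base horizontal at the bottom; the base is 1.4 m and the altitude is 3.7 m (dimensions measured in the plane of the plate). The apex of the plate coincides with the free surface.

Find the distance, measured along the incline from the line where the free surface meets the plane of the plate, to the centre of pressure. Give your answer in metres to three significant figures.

γ = ρg = 1000 × 9.81 = 9810 N/m³ = 9.81 kN/m³.
The plate makes 20° with the vertical, i.e. θ = 90° − 20° = 70° to the horizontal. Measuring y along the incline from the free-surface line, vertical depth h = y·sinθ with sinθ = 0.939693.
With the apex up, the centroid sits 2h/3 = 2 × 3.7/3 = 2.46667 m below the apex, so y_c = 2.46667 m and h_c = 2.46667 × 0.939693 = 2.31791 m.
A = ½ × 1.4 × 3.7 = 2.59 m².
Resultant F = γ·h_c·A = 9.81 × 2.31791 × 2.59 = 58.8932 kN.
I_c = b·h³/36 = 1.4 × 3.7³/36 = 1.96984 m⁴.
Centre of pressure: y_p = y_c + I_c/(y_c·A) = 2.46667 + 1.96984/(2.46667 × 2.59) = 2.46667 + 0.308333 = 2.775 m along the plane.

y_p = 2.78 m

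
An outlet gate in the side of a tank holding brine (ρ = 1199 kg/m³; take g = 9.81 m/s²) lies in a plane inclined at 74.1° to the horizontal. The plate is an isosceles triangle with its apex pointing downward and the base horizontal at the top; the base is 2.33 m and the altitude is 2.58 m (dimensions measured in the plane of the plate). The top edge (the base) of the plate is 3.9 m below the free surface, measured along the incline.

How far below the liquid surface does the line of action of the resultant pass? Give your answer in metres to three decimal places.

γ = ρg = 1199 × 9.81 / 1000 = 11.76219 kN/m³.
Let θ = 74.1° be the plate's angle to the horizontal; measure y along the incline from where the plane meets the free surface. Vertical depth h = y·sinθ with sinθ = 0.961741.
With the apex down, the centroid sits h/3 = 2.58/3 = 0.86 m below the base (the top edge), so y_c = 3.9 + 0.86 = 4.76 m and h_c = 4.76 × 0.961741 = 4.57789 m.
A = ½ × 2.33 × 2.58 = 3.0057 m².
Resultant F = γ·h_c·A = 11.76219 × 4.57789 × 3.0057 = 161.845 kN.
I_c = b·h³/36 = 2.33 × 2.58³/36 = 1.11151 m⁴.
Centre of pressure: y_p = y_c + I_c/(y_c·A) = 4.76 + 1.11151/(4.76 × 3.0057) = 4.76 + 0.0776892 = 4.83769 m along the plane.
Vertically, h_p = y_p·sinθ = 4.83769 × 0.961741 = 4.6526 m.

h_p = 4.653 m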